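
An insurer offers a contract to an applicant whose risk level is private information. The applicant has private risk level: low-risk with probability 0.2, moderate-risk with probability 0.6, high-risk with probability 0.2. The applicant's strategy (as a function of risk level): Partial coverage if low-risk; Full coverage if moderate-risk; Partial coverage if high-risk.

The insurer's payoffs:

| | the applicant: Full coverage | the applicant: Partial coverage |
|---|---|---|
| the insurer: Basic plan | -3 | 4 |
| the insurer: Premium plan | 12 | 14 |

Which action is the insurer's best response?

E[Basic plan] = 0.2·(4) + 0.6·(-3) + 0.2·(4) = -0.2
E[Premium plan] = 0.2·(14) + 0.6·(12) + 0.2·(14) = 12.8
Best response: Premium plan (12.8 is the largest).

Premium plan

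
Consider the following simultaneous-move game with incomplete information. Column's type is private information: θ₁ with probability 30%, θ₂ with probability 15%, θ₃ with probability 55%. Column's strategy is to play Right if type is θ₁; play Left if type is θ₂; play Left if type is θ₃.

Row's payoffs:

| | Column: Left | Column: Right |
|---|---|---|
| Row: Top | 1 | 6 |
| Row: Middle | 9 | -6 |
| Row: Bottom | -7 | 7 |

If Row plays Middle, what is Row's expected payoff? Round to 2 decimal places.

Take the expectation over Column's type, weighting each type's action by its prior probability.
E[Middle] = 0.3·(-6) + 0.15·9 + 0.55·9 = (-1.8) + 1.35 + 4.95 = 4.5

4.50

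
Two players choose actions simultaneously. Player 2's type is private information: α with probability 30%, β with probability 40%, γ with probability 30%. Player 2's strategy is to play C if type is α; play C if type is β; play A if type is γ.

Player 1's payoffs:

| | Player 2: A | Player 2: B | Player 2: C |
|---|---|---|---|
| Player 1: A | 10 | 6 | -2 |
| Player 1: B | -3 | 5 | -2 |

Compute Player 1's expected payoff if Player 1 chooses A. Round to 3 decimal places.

1.600

E[A] = 0.3·(-2) + 0.4·(-2) + 0.3·10 = (-0.6) + (-0.8) + 3 = 1.6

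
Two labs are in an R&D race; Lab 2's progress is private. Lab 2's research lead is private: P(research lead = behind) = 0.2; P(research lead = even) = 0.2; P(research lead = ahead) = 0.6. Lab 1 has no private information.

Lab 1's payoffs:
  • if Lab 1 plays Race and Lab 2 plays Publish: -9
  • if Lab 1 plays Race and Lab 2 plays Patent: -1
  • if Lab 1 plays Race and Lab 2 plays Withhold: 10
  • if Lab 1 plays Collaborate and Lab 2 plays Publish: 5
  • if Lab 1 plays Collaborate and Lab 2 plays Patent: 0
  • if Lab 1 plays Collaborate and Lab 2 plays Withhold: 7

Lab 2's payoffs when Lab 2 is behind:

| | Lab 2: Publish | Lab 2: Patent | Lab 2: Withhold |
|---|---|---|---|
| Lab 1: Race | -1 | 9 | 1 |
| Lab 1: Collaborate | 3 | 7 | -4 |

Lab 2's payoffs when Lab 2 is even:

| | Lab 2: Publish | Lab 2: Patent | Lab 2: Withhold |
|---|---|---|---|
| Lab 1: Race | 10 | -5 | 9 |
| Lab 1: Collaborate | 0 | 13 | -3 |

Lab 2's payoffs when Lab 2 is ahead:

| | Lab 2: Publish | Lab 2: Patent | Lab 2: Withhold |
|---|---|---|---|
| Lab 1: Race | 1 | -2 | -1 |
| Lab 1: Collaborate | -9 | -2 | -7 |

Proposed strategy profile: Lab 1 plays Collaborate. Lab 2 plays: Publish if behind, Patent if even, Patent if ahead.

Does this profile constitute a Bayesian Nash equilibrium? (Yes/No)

No

A profile is a BNE iff every type of every player is best-responding given beliefs about the other side.
Lab 1 plays Collaborate: E[Collaborate] = 0.2·(5) + 0.2·(0) + 0.6·(0) = 1; E[Race] = -2.6. Best-responding. ✓
Lab 2 (research lead behind), facing Collaborate: Publish gives 3, Patent gives 7, Withhold gives -4. Proposed Publish is not best — profitable deviation exists. ✗
Lab 2 (research lead even), facing Collaborate: Publish gives 0, Patent gives 13, Withhold gives -3. Proposed Patent is best. ✓
Lab 2 (research lead ahead), facing Collaborate: Publish gives -9, Patent gives -2, Withhold gives -7. Proposed Patent is best. ✓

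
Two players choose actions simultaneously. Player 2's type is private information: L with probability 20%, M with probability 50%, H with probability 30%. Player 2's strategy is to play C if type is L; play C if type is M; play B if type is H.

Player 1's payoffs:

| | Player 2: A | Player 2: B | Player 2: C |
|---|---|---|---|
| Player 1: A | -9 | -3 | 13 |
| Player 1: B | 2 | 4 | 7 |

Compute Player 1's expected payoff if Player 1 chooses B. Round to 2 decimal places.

E[B] = 0.2·7 + 0.5·7 + 0.3·4 = 1.4 + 3.5 + 1.2 = 6.1

6.10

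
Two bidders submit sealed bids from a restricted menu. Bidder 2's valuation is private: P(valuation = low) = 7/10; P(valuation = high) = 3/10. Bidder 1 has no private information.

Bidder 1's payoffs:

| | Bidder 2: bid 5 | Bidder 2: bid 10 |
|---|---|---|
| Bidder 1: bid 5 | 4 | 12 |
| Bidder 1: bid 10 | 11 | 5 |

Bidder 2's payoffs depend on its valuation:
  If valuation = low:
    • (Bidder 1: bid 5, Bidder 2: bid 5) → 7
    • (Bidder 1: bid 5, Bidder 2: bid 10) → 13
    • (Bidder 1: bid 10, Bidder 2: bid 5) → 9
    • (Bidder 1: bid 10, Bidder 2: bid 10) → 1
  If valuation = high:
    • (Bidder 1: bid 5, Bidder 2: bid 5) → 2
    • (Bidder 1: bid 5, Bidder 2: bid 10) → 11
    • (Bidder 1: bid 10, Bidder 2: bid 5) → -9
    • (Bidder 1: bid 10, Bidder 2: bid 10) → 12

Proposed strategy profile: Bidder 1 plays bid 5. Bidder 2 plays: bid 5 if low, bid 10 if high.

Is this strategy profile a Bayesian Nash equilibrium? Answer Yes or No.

No

Bidder 1 plays bid 5: E[bid 5] = 7/10·(4) + 3/10·(12) = 32/5; E[bid 10] = 46/5. Not best-responding. ✗
Bidder 2 (valuation low), facing bid 5: bid 5 gives 7, bid 10 gives 13. Proposed bid 5 is not best — profitable deviation exists. ✗
Bidder 2 (valuation high), facing bid 5: bid 5 gives 2, bid 10 gives 11. Proposed bid 10 is best. ✓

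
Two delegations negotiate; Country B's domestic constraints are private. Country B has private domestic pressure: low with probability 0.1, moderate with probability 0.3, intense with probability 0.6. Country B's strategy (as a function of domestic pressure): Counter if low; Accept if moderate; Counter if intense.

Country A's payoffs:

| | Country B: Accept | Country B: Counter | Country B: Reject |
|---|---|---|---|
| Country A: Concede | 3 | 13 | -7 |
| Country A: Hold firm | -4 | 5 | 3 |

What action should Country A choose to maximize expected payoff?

Concede

E[Concede] = 0.1·(13) + 0.3·(3) + 0.6·(13) = 10
E[Hold firm] = 0.1·(5) + 0.3·(-4) + 0.6·(5) = 2.3
Best response: Concede (10 is the largest).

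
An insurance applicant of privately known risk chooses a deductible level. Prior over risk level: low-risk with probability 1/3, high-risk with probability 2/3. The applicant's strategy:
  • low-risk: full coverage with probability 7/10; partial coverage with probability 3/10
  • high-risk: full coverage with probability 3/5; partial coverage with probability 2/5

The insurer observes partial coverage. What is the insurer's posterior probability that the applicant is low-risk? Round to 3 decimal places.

0.273

P(partial coverage) = (1/3)·(3/10) + (2/3)·(2/5) = 11/30
P(low-risk | partial coverage) = ((1/3)·(3/10)) / (11/30) = (1/10) / (11/30) = 3/11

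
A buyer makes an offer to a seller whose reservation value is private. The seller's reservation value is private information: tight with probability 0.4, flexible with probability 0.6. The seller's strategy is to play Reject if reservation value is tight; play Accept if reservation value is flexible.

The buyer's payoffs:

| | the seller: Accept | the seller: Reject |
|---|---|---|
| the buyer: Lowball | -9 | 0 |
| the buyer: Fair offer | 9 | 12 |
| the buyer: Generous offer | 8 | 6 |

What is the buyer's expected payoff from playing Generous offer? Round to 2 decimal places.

Take the expectation over the seller's reservation value, weighting each type's action by its prior probability.
E[Generous offer] = 0.4·6 + 0.6·8 = 2.4 + 4.8 = 7.2

7.20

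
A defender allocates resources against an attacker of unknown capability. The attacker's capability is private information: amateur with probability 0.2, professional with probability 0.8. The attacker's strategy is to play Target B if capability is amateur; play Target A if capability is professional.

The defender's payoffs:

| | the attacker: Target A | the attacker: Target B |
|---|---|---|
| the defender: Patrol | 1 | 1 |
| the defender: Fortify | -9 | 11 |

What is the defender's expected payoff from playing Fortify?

-5

E[Fortify] = 0.2·11 + 0.8·(-9) = 2.2 + (-7.2) = -5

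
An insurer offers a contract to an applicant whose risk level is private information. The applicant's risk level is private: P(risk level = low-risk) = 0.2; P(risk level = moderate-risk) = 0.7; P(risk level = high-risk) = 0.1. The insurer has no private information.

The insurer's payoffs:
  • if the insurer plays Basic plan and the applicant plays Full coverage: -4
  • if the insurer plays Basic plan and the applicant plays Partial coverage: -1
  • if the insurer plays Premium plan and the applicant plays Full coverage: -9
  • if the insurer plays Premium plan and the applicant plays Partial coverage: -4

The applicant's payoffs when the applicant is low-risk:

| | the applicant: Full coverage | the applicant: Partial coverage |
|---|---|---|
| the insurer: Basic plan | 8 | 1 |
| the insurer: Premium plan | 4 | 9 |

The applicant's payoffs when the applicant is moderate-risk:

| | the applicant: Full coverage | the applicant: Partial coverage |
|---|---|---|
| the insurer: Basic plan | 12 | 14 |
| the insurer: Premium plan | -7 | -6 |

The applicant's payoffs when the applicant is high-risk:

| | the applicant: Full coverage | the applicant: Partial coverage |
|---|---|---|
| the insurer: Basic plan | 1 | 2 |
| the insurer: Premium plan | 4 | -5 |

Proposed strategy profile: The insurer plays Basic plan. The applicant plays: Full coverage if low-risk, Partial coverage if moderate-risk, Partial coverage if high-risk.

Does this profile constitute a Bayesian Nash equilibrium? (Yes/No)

Yes

A profile is a BNE iff every type of every player is best-responding given beliefs about the other side.
The insurer plays Basic plan: E[Basic plan] = 0.2·(-4) + 0.7·(-1) + 0.1·(-1) = -1.6; E[Premium plan] = -5. Best-responding. ✓
The applicant (risk level low-risk), facing Basic plan: Full coverage gives 8, Partial coverage gives 1. Proposed Full coverage is best. ✓
The applicant (risk level moderate-risk), facing Basic plan: Full coverage gives 12, Partial coverage gives 14. Proposed Partial coverage is best. ✓
The applicant (risk level high-risk), facing Basic plan: Full coverage gives 1, Partial coverage gives 2. Proposed Partial coverage is best. ✓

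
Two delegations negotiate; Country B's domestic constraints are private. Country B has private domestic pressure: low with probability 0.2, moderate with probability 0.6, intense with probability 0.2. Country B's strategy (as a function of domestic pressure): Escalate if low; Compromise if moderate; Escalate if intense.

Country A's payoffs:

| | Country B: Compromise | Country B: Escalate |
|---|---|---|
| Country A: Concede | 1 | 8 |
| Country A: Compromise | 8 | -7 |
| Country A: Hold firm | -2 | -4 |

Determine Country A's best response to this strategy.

E[Concede] = 0.2·(8) + 0.6·(1) + 0.2·(8) = 3.8
E[Compromise] = 0.2·(-7) + 0.6·(8) + 0.2·(-7) = 2
E[Hold firm] = 0.2·(-4) + 0.6·(-2) + 0.2·(-4) = -2.8
Best response: Concede (3.8 is the largest).

Concede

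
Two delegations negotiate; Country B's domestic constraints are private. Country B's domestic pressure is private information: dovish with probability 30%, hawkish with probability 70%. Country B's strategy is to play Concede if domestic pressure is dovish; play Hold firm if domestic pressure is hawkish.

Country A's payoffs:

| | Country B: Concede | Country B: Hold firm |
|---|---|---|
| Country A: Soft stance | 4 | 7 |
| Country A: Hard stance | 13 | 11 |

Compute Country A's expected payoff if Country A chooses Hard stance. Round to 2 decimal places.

Take the expectation over Country B's domestic pressure, weighting each type's action by its prior probability.
E[Hard stance] = 0.3·13 + 0.7·11 = 3.9 + 7.7 = 11.6

11.60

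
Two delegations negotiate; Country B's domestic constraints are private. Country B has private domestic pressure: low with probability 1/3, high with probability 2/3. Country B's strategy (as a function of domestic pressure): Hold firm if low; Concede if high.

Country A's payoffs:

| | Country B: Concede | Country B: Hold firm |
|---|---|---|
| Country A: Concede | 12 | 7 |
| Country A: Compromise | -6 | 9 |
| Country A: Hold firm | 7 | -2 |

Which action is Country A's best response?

E[Concede] = 1/3·(7) + 2/3·(12) = 31/3
E[Compromise] = 1/3·(9) + 2/3·(-6) = -1
E[Hold firm] = 1/3·(-2) + 2/3·(7) = 4
Best response: Concede (31/3 is the largest).

Concede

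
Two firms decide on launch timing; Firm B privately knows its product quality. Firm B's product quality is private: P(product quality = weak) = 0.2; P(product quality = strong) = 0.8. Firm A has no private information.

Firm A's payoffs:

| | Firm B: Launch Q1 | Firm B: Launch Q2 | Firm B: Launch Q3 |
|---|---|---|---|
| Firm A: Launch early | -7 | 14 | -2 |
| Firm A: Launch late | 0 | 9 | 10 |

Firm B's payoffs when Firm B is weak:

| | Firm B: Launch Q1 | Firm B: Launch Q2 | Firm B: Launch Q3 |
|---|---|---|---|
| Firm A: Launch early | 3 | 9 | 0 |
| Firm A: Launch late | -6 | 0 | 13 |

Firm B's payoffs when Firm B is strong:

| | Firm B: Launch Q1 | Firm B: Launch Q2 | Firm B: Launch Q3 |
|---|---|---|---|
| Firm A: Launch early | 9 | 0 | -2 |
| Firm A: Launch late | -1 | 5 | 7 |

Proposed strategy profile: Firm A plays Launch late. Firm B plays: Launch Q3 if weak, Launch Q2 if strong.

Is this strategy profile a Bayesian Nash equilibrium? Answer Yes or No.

No

Firm A plays Launch late: E[Launch late] = 0.2·(10) + 0.8·(9) = 9.2; E[Launch early] = 10.8. Not best-responding. ✗
Firm B (product quality weak), facing Launch late: Launch Q1 gives -6, Launch Q2 gives 0, Launch Q3 gives 13. Proposed Launch Q3 is best. ✓
Firm B (product quality strong), facing Launch late: Launch Q1 gives -1, Launch Q2 gives 5, Launch Q3 gives 7. Proposed Launch Q2 is not best — profitable deviation exists. ✗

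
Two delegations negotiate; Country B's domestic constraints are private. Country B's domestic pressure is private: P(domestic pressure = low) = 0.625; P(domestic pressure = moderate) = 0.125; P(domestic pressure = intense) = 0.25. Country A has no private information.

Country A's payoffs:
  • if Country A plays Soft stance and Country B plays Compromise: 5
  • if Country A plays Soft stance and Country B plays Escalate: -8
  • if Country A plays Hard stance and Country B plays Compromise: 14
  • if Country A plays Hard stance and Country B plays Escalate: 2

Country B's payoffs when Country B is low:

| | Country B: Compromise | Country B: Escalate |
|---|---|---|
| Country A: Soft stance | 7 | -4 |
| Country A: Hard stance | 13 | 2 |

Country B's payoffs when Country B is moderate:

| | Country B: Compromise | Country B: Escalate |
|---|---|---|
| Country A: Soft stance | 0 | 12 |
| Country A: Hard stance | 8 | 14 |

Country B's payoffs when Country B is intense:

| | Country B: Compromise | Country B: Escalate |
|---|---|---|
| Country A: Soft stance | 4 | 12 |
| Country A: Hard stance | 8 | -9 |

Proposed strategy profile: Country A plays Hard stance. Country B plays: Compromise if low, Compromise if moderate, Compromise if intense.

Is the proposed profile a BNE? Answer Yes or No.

A profile is a BNE iff every type of every player is best-responding given beliefs about the other side.
Country A plays Hard stance: E[Hard stance] = 0.625·(14) + 0.125·(14) + 0.25·(14) = 14; E[Soft stance] = 5. Best-responding. ✓
Country B (domestic pressure low), facing Hard stance: Compromise gives 13, Escalate gives 2. Proposed Compromise is best. ✓
Country B (domestic pressure moderate), facing Hard stance: Compromise gives 8, Escalate gives 14. Proposed Compromise is not best — profitable deviation exists. ✗
Country B (domestic pressure intense), facing Hard stance: Compromise gives 8, Escalate gives -9. Proposed Compromise is best. ✓

No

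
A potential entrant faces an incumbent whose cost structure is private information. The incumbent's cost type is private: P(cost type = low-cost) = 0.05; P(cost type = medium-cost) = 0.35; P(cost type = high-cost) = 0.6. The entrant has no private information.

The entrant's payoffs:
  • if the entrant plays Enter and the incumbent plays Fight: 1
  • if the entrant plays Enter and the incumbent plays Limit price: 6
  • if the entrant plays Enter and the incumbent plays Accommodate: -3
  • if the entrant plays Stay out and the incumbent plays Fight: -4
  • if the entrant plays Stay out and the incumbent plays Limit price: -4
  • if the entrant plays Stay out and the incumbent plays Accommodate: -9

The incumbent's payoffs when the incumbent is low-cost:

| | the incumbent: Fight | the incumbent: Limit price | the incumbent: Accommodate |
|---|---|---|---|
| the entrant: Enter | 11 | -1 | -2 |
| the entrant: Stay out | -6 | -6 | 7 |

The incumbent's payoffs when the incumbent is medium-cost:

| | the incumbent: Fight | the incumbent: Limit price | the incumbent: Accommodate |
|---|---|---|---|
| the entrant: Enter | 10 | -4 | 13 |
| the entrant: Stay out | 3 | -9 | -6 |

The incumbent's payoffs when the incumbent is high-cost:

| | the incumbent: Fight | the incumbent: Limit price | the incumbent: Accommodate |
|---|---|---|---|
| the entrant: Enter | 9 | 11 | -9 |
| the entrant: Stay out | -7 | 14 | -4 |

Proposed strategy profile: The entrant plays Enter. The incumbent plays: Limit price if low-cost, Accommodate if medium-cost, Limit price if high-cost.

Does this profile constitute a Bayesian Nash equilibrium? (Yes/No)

A profile is a BNE iff every type of every player is best-responding given beliefs about the other side.
The entrant plays Enter: E[Enter] = 0.05·(6) + 0.35·(-3) + 0.6·(6) = 2.85; E[Stay out] = -5.75. Best-responding. ✓
The incumbent (cost type low-cost), facing Enter: Fight gives 11, Limit price gives -1, Accommodate gives -2. Proposed Limit price is not best — profitable deviation exists. ✗
The incumbent (cost type medium-cost), facing Enter: Fight gives 10, Limit price gives -4, Accommodate gives 13. Proposed Accommodate is best. ✓
The incumbent (cost type high-cost), facing Enter: Fight gives 9, Limit price gives 11, Accommodate gives -9. Proposed Limit price is best. ✓

No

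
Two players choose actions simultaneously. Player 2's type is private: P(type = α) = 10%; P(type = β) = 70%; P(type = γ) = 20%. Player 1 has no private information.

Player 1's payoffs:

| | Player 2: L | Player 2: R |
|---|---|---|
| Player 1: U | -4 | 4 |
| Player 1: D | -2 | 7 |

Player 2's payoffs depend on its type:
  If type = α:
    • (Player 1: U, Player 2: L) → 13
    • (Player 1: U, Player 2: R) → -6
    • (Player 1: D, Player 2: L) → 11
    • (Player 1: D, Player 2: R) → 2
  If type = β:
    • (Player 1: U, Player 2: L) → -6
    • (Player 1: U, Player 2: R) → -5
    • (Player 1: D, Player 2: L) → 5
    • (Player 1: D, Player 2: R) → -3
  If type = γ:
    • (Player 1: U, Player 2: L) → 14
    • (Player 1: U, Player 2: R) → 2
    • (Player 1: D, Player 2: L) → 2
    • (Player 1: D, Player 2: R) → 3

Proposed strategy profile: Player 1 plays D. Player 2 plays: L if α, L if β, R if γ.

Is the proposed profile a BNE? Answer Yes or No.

A profile is a BNE iff every type of every player is best-responding given beliefs about the other side.
Player 1 plays D: E[D] = 0.1·(-2) + 0.7·(-2) + 0.2·(7) = -0.2; E[U] = -2.4. Best-responding. ✓
Player 2 (type α), facing D: L gives 11, R gives 2. Proposed L is best. ✓
Player 2 (type β), facing D: L gives 5, R gives -3. Proposed L is best. ✓
Player 2 (type γ), facing D: L gives 2, R gives 3. Proposed R is best. ✓

Yes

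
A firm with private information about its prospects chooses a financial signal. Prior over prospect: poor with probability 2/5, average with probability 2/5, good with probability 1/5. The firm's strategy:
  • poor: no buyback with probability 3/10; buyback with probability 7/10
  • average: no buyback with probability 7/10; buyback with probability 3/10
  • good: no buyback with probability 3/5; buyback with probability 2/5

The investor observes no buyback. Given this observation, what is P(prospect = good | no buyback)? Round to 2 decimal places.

Apply Bayes' rule using the sender's strategy as the likelihood.
P(no buyback) = (2/5)·(3/10) + (2/5)·(7/10) + (1/5)·(3/5) = 13/25
P(good | no buyback) = ((1/5)·(3/5)) / (13/25) = (3/25) / (13/25) = 3/13

0.23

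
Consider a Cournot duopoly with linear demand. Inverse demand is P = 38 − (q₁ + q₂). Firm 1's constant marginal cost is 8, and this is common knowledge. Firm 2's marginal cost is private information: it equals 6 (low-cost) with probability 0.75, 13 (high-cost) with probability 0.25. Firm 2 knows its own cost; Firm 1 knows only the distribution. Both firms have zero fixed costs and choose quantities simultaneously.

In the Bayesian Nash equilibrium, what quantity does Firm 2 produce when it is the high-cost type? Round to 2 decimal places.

Each type of Firm 2 best-responds to q₁; Firm 1 best-responds to the expected q₂ over Firm 2's types.
Firm 2 with cost c maximizes (38 − (q₁+q₂) − c)·q₂, giving q₂(c) = (38 − c − q₁)/2.
E[c₂] = 0.75·6 + 0.25·13 = 7.75
Firm 1's FOC against E[q₂] yields q₁ = (38 − 2·8 + E[c₂])/3 = (38 − 16 + 7.75)/3 = 9.91667.
q₂(high-cost) = (38 − 13 − 9.91667)/2 = 7.54167.

7.54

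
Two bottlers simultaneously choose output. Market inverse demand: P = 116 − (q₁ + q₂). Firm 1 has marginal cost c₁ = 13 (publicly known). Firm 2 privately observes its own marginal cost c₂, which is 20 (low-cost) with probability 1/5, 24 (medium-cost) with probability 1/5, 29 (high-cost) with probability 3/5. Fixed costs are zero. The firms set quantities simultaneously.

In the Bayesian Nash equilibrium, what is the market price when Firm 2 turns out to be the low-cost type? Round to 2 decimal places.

Type-c best response for Firm 2: q₂(c) = (116 − c)/2 − q₁/2.
Firm 1 maximizes expected profit; its first-order condition is 116 − 2q₁ − E[q₂] − 13 = 0.
Substituting E[q₂] and solving: E[c₂] = 26.2, so q₁ = (116 − 2·13 + 26.2)/3 = 38.7333.
q₂(low-cost) = 28.6333, so P = 116 − (38.7333 + 28.6333) = 48.6333.

48.63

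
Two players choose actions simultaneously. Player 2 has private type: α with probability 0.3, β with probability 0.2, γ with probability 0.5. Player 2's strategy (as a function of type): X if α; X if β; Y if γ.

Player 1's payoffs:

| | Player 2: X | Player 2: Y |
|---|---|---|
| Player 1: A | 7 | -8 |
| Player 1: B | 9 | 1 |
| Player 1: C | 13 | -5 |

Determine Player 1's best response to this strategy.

B

Compute Player 1's expected payoff for each action, taking the expectation over Player 2's type.
E[A] = 0.3·(7) + 0.2·(7) + 0.5·(-8) = -0.5
E[B] = 0.3·(9) + 0.2·(9) + 0.5·(1) = 5
E[C] = 0.3·(13) + 0.2·(13) + 0.5·(-5) = 4
Best response: B (5 is the largest).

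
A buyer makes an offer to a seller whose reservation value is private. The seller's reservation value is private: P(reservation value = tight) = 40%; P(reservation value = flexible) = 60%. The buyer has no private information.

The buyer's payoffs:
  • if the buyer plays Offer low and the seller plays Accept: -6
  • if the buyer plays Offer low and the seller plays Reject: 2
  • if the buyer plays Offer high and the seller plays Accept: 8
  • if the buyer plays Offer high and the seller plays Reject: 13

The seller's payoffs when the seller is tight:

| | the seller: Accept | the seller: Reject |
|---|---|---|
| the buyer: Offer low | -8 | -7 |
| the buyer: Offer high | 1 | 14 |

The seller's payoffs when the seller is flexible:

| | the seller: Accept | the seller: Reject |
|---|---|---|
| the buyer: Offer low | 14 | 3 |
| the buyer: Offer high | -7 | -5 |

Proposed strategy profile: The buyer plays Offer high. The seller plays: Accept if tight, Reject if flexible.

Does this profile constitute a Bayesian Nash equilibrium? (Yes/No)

A profile is a BNE iff every type of every player is best-responding given beliefs about the other side.
The buyer plays Offer high: E[Offer high] = 0.4·(8) + 0.6·(13) = 11; E[Offer low] = -1.2. Best-responding. ✓
The seller (reservation value tight), facing Offer high: Accept gives 1, Reject gives 14. Proposed Accept is not best — profitable deviation exists. ✗
The seller (reservation value flexible), facing Offer high: Accept gives -7, Reject gives -5. Proposed Reject is best. ✓

No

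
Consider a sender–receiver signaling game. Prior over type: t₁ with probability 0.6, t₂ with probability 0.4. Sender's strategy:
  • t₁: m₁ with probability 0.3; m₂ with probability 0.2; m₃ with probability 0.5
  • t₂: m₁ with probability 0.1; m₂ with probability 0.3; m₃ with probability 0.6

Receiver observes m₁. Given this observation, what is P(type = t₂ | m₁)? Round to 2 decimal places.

0.18

Apply Bayes' rule using the sender's strategy as the likelihood.
P(m₁) = 0.6·0.3 + 0.4·0.1 = 0.22
P(t₂ | m₁) = (0.4·0.1) / 0.22 = 0.04 / 0.22 = 0.181818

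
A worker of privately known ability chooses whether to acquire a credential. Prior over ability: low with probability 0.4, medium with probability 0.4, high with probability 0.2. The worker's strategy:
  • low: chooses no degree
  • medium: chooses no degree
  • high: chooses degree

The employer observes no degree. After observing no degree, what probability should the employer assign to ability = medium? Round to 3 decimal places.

0.500

P(no degree) = 0.4·1 + 0.4·1 + 0.2·0 = 0.8
P(medium | no degree) = (0.4·1) / 0.8 = 0.4 / 0.8 = 0.5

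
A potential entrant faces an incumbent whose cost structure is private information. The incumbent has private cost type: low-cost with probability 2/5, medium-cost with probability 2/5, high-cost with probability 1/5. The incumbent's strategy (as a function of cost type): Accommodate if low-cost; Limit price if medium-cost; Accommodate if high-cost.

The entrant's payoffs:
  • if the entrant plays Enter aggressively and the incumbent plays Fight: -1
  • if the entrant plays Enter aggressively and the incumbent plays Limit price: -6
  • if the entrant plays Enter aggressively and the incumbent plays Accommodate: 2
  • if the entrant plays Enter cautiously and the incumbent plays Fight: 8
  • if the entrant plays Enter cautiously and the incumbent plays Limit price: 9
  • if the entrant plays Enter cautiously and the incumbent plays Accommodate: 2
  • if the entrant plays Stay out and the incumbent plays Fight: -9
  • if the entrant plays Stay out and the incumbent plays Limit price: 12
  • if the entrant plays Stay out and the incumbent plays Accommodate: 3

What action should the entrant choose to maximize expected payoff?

E[Enter aggressively] = 2/5·(2) + 2/5·(-6) + 1/5·(2) = -6/5
E[Enter cautiously] = 2/5·(2) + 2/5·(9) + 1/5·(2) = 24/5
E[Stay out] = 2/5·(3) + 2/5·(12) + 1/5·(3) = 33/5
Best response: Stay out (33/5 is the largest).

Stay out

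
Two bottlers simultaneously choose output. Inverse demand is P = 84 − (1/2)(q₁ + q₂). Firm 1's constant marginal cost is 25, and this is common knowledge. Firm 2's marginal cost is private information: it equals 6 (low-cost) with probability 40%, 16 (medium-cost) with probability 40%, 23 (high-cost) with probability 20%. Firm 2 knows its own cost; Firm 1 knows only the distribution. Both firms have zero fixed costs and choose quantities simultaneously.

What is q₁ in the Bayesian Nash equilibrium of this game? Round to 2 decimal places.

Firm 2 with cost c maximizes (84 − (1/2)(q₁+q₂) − c)·q₂, giving q₂(c) = (84 − c − (1/2)q₁).
E[c₂] = 0.4·6 + 0.4·16 + 0.2·23 = 13.4
Firm 1's FOC against E[q₂] yields q₁ = (84 − 2·25 + E[c₂])/(3/2) = (84 − 50 + 13.4)/(3/2) = 31.6.

31.60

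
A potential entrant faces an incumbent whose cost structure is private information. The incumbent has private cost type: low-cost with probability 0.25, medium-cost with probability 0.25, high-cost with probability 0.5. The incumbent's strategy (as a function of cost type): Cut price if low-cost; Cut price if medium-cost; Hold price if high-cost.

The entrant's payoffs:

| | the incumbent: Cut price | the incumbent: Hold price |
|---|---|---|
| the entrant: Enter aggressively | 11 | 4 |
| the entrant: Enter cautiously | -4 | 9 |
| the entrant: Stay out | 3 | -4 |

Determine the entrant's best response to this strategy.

Compute the entrant's expected payoff for each action, taking the expectation over the incumbent's type.
E[Enter aggressively] = 0.25·(11) + 0.25·(11) + 0.5·(4) = 7.5
E[Enter cautiously] = 0.25·(-4) + 0.25·(-4) + 0.5·(9) = 2.5
E[Stay out] = 0.25·(3) + 0.25·(3) + 0.5·(-4) = -0.5
Best response: Enter aggressively (7.5 is the largest).

Enter aggressively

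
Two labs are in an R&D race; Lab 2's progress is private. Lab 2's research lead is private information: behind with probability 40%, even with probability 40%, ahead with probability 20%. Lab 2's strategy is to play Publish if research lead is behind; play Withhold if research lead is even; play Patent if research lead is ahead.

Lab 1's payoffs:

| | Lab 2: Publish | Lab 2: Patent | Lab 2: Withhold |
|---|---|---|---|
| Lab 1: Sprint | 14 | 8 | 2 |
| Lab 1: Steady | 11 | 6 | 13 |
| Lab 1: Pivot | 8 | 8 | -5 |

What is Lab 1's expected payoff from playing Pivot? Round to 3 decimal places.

2.800

E[Pivot] = 0.4·8 + 0.4·(-5) + 0.2·8 = 3.2 + (-2) + 1.6 = 2.8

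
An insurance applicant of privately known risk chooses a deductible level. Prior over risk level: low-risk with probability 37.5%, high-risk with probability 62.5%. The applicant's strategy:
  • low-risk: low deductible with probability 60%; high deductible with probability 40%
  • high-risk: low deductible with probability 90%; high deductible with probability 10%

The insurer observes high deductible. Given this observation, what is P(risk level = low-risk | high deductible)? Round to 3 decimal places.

0.706

P(high deductible) = 0.375·0.4 + 0.625·0.1 = 0.2125
P(low-risk | high deductible) = (0.375·0.4) / 0.2125 = 0.15 / 0.2125 = 0.705882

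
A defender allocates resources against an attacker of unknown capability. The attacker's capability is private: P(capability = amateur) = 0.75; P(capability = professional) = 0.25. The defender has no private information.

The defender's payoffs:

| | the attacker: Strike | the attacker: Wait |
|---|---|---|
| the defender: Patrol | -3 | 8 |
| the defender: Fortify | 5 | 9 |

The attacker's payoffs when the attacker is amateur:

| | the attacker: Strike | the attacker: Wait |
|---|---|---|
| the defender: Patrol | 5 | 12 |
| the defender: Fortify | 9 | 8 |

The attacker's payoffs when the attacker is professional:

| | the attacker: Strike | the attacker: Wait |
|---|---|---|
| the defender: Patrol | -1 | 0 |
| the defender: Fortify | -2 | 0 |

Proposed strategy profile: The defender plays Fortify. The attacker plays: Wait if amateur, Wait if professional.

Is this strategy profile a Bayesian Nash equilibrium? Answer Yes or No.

No

A profile is a BNE iff every type of every player is best-responding given beliefs about the other side.
The defender plays Fortify: E[Fortify] = 0.75·(9) + 0.25·(9) = 9; E[Patrol] = 8. Best-responding. ✓
The attacker (capability amateur), facing Fortify: Strike gives 9, Wait gives 8. Proposed Wait is not best — profitable deviation exists. ✗
The attacker (capability professional), facing Fortify: Strike gives -2, Wait gives 0. Proposed Wait is best. ✓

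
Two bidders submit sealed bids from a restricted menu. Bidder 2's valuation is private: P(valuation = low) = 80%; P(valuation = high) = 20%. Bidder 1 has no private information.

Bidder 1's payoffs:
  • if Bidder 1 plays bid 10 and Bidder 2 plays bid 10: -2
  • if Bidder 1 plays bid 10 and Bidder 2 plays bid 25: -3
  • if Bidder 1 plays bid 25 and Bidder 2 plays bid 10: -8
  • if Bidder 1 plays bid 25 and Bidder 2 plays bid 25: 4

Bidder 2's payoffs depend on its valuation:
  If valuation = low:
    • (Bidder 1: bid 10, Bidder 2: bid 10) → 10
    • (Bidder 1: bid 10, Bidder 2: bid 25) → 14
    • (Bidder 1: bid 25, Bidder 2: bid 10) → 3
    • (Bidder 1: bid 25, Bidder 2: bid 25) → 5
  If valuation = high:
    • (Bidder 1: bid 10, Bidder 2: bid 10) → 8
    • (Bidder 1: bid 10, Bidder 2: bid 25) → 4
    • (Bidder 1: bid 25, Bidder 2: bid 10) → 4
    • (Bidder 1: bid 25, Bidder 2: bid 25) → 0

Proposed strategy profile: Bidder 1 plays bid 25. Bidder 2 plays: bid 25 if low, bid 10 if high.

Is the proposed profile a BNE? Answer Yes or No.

A profile is a BNE iff every type of every player is best-responding given beliefs about the other side.
Bidder 1 plays bid 25: E[bid 25] = 0.8·(4) + 0.2·(-8) = 1.6; E[bid 10] = -2.8. Best-responding. ✓
Bidder 2 (valuation low), facing bid 25: bid 10 gives 3, bid 25 gives 5. Proposed bid 25 is best. ✓
Bidder 2 (valuation high), facing bid 25: bid 10 gives 4, bid 25 gives 0. Proposed bid 10 is best. ✓

Yes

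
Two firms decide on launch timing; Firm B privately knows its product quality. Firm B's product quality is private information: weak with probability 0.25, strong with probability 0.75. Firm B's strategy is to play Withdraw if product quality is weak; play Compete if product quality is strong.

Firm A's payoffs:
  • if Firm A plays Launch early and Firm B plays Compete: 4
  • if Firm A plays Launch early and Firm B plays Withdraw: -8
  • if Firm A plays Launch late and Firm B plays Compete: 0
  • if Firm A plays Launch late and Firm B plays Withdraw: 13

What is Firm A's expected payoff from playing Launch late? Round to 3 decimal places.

Take the expectation over Firm B's product quality, weighting each type's action by its prior probability.
E[Launch late] = 0.25·13 + 0.75·0 = 3.25 + 0 = 3.25

3.250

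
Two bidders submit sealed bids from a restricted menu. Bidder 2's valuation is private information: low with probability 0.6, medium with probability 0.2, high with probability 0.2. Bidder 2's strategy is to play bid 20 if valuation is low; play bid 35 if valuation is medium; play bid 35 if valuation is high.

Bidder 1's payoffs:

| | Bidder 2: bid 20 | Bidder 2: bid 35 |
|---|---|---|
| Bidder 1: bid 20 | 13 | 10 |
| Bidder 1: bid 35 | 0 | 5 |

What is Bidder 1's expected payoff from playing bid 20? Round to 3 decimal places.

E[bid 20] = 0.6·13 + 0.2·10 + 0.2·10 = 7.8 + 2 + 2 = 11.8

11.800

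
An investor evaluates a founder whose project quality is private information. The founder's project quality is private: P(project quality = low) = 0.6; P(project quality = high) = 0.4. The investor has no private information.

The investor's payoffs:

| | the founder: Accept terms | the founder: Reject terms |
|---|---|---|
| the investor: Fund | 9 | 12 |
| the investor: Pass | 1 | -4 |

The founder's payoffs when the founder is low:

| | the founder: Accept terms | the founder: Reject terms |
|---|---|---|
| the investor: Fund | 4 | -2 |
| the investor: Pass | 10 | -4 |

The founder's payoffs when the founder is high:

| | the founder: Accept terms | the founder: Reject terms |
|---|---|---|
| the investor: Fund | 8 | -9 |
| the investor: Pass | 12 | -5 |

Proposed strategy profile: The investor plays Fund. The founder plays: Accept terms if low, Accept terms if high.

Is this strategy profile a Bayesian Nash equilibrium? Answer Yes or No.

A profile is a BNE iff every type of every player is best-responding given beliefs about the other side.
The investor plays Fund: E[Fund] = 0.6·(9) + 0.4·(9) = 9; E[Pass] = 1. Best-responding. ✓
The founder (project quality low), facing Fund: Accept terms gives 4, Reject terms gives -2. Proposed Accept terms is best. ✓
The founder (project quality high), facing Fund: Accept terms gives 8, Reject terms gives -9. Proposed Accept terms is best. ✓

Yes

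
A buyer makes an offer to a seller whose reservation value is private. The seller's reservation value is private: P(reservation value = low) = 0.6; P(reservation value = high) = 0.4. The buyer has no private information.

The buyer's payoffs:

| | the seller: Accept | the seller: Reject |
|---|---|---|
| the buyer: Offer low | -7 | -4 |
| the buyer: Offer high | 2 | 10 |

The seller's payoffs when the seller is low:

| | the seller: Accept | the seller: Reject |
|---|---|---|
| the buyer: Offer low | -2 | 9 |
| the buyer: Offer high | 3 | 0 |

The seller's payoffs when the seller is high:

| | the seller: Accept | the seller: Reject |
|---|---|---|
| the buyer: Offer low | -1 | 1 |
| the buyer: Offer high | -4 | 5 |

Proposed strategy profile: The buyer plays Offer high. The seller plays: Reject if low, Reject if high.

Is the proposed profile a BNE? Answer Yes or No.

No

The buyer plays Offer high: E[Offer high] = 0.6·(10) + 0.4·(10) = 10; E[Offer low] = -4. Best-responding. ✓
The seller (reservation value low), facing Offer high: Accept gives 3, Reject gives 0. Proposed Reject is not best — profitable deviation exists. ✗
The seller (reservation value high), facing Offer high: Accept gives -4, Reject gives 5. Proposed Reject is best. ✓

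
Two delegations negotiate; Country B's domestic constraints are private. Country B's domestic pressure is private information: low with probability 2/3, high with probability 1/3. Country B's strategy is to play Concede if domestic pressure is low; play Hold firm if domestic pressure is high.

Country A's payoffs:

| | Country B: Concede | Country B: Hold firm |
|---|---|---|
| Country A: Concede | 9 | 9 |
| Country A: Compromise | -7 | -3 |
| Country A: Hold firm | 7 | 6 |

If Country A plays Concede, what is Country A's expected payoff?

Take the expectation over Country B's domestic pressure, weighting each type's action by its prior probability.
E[Concede] = 2/3·9 + 1/3·9 = 6 + 3 = 9

9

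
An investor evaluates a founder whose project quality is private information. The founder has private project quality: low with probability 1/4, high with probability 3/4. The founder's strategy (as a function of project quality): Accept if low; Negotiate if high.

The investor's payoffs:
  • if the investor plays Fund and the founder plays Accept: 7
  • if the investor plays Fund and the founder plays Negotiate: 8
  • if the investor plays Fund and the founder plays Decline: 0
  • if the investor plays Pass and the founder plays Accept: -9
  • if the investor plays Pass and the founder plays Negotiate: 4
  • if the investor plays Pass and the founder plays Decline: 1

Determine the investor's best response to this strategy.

Fund

E[Fund] = 1/4·(7) + 3/4·(8) = 31/4
E[Pass] = 1/4·(-9) + 3/4·(4) = 3/4
Best response: Fund (31/4 is the largest).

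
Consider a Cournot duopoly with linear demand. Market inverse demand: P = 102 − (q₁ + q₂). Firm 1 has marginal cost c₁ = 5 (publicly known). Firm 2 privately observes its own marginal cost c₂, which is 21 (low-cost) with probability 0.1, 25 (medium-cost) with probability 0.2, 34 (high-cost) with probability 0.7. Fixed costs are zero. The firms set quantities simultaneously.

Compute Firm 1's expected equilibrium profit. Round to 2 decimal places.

1678.27

Type-c best response for Firm 2: q₂(c) = (102 − c)/2 − q₁/2.
Firm 1 maximizes expected profit; its first-order condition is 102 − 2q₁ − E[q₂] − 5 = 0.
Substituting E[q₂] and solving: E[c₂] = 30.9, so q₁ = (102 − 2·5 + 30.9)/3 = 40.9667.
E[P] = 102 − (q₁ + E[q₂]) = 45.9667; Firm 1's expected profit = (E[P] − 5)·q₁ = (45.9667 − 5)·40.9667 = 1678.27.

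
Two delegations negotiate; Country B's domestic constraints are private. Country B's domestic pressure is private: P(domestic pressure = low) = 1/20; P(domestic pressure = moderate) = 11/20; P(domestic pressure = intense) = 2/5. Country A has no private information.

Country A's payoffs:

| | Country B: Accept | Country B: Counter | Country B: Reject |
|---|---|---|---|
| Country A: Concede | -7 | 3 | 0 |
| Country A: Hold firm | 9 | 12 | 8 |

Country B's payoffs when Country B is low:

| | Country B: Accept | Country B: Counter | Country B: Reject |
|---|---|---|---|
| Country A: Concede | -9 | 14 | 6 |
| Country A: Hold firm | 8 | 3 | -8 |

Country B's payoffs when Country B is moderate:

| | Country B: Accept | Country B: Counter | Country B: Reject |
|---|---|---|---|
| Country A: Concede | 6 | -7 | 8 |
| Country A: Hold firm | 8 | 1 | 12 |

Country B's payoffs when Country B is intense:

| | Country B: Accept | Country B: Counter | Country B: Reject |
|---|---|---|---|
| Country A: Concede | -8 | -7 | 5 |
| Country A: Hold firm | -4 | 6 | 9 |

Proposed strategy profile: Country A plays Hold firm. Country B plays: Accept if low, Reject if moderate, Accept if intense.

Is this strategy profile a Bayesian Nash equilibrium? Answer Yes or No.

No

A profile is a BNE iff every type of every player is best-responding given beliefs about the other side.
Country A plays Hold firm: E[Hold firm] = 1/20·(9) + 11/20·(8) + 2/5·(9) = 169/20; E[Concede] = -63/20. Best-responding. ✓
Country B (domestic pressure low), facing Hold firm: Accept gives 8, Counter gives 3, Reject gives -8. Proposed Accept is best. ✓
Country B (domestic pressure moderate), facing Hold firm: Accept gives 8, Counter gives 1, Reject gives 12. Proposed Reject is best. ✓
Country B (domestic pressure intense), facing Hold firm: Accept gives -4, Counter gives 6, Reject gives 9. Proposed Accept is not best — profitable deviation exists. ✗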